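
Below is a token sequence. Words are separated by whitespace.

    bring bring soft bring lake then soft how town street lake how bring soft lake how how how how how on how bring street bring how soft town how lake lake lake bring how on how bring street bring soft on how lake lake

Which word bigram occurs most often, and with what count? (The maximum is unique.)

"how how", 4 times

Bigram frequencies (highest first):
  how how: 4
  bring soft: 3
  how bring: 3
  on how: 3
  lake lake: 3
  lake how: 2
  … (20 more, each ≤ 2)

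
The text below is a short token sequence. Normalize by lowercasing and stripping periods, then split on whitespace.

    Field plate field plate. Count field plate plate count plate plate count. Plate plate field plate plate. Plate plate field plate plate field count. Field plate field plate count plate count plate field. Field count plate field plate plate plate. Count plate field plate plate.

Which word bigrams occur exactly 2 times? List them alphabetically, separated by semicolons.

Bigram counts meeting the condition (exactly 2 times):
  count field: 2
  field count: 2

count field; field count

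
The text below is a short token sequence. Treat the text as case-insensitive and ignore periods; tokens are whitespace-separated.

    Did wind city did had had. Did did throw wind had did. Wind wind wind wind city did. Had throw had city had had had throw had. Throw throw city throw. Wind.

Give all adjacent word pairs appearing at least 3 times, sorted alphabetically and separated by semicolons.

Bigram counts meeting the condition (at least 3 times):
  had had: 3
  had throw: 3
  wind wind: 3

had had; had throw; wind wind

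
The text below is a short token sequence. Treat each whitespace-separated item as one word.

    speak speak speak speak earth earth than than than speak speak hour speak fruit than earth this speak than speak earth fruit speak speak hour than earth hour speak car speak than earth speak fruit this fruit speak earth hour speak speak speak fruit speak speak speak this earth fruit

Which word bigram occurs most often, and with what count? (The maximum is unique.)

Bigram frequencies (highest first):
  speak speak: 9
  speak earth: 3
  hour speak: 3
  speak fruit: 3
  than earth: 3
  fruit speak: 3
  … (19 more, each ≤ 2)

"speak speak", 9 times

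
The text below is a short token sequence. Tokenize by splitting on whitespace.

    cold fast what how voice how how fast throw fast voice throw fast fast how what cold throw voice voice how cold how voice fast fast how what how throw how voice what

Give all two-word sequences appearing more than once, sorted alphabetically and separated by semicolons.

fast fast; fast how; how voice; how what; throw fast; voice how; what how

Bigram counts meeting the condition (more than once):
  fast fast: 2
  fast how: 2
  how voice: 3
  how what: 2
  throw fast: 2
  voice how: 2
  what how: 2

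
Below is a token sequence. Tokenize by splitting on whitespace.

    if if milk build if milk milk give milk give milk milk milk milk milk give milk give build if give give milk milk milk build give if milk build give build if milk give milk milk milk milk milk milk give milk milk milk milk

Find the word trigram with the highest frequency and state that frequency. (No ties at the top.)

Trigram frequencies (highest first):
  milk milk milk: 10
  milk give milk: 5
  give milk milk: 4
  milk milk give: 3
  if milk build: 2
  build if milk: 2
  … (15 more, each ≤ 2)

"milk milk milk", 10 times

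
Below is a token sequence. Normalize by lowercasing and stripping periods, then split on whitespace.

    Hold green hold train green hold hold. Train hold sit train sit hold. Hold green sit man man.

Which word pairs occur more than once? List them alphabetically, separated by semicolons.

green hold; hold green; hold hold; hold train

Bigram counts meeting the condition (more than once):
  green hold: 2
  hold green: 2
  hold hold: 2
  hold train: 2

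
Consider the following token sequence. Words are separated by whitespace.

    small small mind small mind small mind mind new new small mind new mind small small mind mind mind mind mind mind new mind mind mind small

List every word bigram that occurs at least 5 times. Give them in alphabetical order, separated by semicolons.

mind mind; small mind

Bigram counts meeting the condition (at least 5 times):
  mind mind: 8
  small mind: 5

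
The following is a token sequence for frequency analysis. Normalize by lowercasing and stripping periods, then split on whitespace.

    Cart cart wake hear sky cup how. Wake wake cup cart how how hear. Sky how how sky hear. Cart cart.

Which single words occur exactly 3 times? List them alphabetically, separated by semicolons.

Unigram counts meeting the condition (exactly 3 times):
  hear: 3
  sky: 3
  wake: 3

hear; sky; wake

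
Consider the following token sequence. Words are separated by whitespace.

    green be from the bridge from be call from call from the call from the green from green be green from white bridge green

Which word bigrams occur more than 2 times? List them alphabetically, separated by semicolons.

call from; from the

Bigram counts meeting the condition (more than 2 times):
  call from: 3
  from the: 3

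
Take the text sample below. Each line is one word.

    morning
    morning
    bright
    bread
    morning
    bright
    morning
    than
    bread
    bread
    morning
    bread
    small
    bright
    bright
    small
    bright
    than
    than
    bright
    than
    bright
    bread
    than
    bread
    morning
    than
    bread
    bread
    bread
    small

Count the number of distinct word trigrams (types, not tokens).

31 tokens → 29 trigram windows in total.
Repeated trigrams (each contributes count−1 duplicates):
  morning than bread: 2
  than bread bread: 2
2 duplicate windows → 29 − 2 = 27 distinct.

27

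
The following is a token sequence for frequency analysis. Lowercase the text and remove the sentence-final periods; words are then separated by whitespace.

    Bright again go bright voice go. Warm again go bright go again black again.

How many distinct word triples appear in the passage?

11

14 tokens → 12 trigram windows in total.
Repeated trigrams (each contributes count−1 duplicates):
  again go bright: 2
1 duplicate windows → 12 − 1 = 11 distinct.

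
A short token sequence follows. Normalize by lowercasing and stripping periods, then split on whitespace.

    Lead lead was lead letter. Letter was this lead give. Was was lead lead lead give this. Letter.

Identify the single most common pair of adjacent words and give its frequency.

"lead lead", 3 times

Bigram frequencies (highest first):
  lead lead: 3
  was lead: 2
  lead give: 2
  lead was: 1
  lead letter: 1
  letter letter: 1
  … (7 more, each ≤ 1)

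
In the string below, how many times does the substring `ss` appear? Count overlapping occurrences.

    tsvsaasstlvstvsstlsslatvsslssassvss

Sliding a length-2 window over the 35 characters (34 positions):
  position 7–8: ss
  position 15–16: ss
  position 19–20: ss
  position 25–26: ss
  position 28–29: ss
  position 31–32: ss
  position 34–35: ss

7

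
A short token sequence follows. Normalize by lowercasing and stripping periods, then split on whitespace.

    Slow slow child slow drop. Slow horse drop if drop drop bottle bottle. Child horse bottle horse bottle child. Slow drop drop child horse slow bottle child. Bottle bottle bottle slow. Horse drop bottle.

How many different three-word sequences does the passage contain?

30

34 tokens → 32 trigram windows in total.
Repeated trigrams (each contributes count−1 duplicates):
  child slow drop: 2
  slow horse drop: 2
2 duplicate windows → 32 − 2 = 30 distinct.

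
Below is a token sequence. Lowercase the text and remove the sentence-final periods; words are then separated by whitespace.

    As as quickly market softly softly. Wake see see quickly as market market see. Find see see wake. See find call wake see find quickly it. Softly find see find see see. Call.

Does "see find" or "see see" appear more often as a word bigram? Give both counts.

"see find": 4 occurrences
"see see": 3 occurrences

"see find" (4 vs 3)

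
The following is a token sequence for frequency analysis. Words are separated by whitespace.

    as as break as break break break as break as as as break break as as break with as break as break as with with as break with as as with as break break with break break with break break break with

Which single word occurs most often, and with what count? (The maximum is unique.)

Unigram frequencies (highest first):
  break: 18
  as: 16
  with: 8

"break", 18 times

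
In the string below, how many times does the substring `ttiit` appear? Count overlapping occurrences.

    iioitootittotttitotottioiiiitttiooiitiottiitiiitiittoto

Sliding a length-5 window over the 55 characters (51 positions):
  position 40–44: ttiit

1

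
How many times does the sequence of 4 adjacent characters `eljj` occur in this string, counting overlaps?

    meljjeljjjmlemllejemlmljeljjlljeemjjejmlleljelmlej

3

Sliding a length-4 window over the 50 characters (47 positions):
  position 2–5: eljj
  position 6–9: eljj
  position 25–28: eljj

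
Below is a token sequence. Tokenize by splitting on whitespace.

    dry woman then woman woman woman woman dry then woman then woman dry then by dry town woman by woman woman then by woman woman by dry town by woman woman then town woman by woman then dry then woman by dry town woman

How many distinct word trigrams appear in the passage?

44 tokens → 42 trigram windows in total.
Repeated trigrams (each contributes count−1 duplicates):
  by dry town: 3
  by woman woman: 3
  dry then woman: 2
  dry town woman: 2
  town woman by: 2
  woman by dry: 2
  woman by woman: 2
  woman dry then: 2
  … (3 more repeated)
13 duplicate windows → 42 − 13 = 29 distinct.

29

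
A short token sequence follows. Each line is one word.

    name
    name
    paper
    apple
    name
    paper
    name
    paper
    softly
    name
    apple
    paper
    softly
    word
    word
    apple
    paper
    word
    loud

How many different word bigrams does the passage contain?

14

19 tokens → 18 bigram windows in total.
Repeated bigrams (each contributes count−1 duplicates):
  name paper: 3
  apple paper: 2
  paper softly: 2
4 duplicate windows → 18 − 4 = 14 distinct.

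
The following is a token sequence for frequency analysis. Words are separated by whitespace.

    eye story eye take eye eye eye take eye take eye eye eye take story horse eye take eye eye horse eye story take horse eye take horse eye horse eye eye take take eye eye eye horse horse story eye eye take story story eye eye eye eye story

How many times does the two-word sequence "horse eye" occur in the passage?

Scanning the 49 overlapping bigram windows for "horse eye":
  position 16–17: horse eye
  position 21–22: horse eye
  position 25–26: horse eye
  position 28–29: horse eye
  position 30–31: horse eye

5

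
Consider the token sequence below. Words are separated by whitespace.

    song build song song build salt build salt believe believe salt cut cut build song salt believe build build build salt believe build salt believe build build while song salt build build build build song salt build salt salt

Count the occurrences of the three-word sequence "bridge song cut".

0

Scanning the 37 overlapping trigram windows for "bridge song cut":
  (none found)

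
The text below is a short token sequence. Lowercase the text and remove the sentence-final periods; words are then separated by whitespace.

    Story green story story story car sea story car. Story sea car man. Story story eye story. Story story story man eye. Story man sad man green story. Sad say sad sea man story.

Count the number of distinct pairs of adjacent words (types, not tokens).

34 tokens → 33 bigram windows in total.
Repeated bigrams (each contributes count−1 duplicates):
  story story: 6
  eye story: 2
  green story: 2
  man story: 2
  story car: 2
  story man: 2
10 duplicate windows → 33 − 10 = 23 distinct.

23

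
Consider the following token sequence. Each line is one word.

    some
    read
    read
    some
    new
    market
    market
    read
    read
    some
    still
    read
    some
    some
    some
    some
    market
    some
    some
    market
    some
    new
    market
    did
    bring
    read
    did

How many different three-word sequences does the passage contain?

27 tokens → 25 trigram windows in total.
Repeated trigrams (each contributes count−1 duplicates):
  read read some: 2
  some market some: 2
  some new market: 2
  some some market: 2
  some some some: 2
5 duplicate windows → 25 − 5 = 20 distinct.

20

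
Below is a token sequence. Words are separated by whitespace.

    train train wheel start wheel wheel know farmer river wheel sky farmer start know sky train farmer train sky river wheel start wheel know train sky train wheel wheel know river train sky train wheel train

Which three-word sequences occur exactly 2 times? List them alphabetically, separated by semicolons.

sky train wheel; train sky train; wheel start wheel; wheel wheel know

Trigram counts meeting the condition (exactly 2 times):
  sky train wheel: 2
  train sky train: 2
  wheel start wheel: 2
  wheel wheel know: 2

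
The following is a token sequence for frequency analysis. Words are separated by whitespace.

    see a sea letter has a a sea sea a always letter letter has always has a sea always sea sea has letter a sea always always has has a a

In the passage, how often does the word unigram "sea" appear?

Scanning the 31 tokens for "sea":
  position 3: sea
  position 8: sea
  position 9: sea
  position 18: sea
  position 20: sea
  position 21: sea
  position 25: sea

7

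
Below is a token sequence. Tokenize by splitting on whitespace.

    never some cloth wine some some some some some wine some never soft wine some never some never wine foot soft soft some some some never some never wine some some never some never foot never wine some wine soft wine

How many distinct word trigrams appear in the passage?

41 tokens → 39 trigram windows in total.
Repeated trigrams (each contributes count−1 duplicates):
  some some some: 4
  never some never: 3
  some never some: 3
  never wine some: 2
  some never wine: 2
  some some never: 2
  wine some never: 2
  wine some some: 2
12 duplicate windows → 39 − 12 = 27 distinct.

27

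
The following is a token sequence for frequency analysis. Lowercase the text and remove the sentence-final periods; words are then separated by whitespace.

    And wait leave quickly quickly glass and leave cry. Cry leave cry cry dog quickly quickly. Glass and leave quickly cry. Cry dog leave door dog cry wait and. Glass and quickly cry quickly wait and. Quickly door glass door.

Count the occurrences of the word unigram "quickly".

Scanning the 40 tokens for "quickly":
  position 4: quickly
  position 5: quickly
  position 15: quickly
  position 16: quickly
  position 20: quickly
  position 32: quickly
  position 34: quickly
  position 37: quickly

8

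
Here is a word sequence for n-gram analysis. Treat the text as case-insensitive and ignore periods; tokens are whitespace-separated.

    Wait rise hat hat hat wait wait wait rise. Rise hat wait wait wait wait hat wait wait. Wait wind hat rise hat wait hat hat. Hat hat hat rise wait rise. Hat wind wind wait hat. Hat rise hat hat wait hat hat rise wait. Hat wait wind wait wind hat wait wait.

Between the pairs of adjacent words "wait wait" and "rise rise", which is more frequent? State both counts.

"wait wait" (8 vs 1)

"wait wait": 8 occurrences
"rise rise": 1 occurrence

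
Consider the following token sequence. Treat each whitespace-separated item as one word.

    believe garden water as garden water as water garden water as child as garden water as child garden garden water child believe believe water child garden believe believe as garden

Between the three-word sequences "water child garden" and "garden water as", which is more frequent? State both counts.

"garden water as" (4 vs 1)

"water child garden": 1 occurrence
"garden water as": 4 occurrences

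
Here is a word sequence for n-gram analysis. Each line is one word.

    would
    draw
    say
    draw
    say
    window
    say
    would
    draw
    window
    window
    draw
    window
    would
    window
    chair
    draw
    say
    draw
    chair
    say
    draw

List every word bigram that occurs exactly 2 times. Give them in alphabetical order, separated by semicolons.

Bigram counts meeting the condition (exactly 2 times):
  draw window: 2
  would draw: 2

draw window; would draw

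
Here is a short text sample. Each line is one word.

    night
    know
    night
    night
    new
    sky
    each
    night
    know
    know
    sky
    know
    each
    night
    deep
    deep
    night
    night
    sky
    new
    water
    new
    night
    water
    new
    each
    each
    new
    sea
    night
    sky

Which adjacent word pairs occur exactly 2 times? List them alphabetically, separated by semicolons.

Bigram counts meeting the condition (exactly 2 times):
  each night: 2
  night know: 2
  night night: 2
  night sky: 2
  water new: 2

each night; night know; night night; night sky; water new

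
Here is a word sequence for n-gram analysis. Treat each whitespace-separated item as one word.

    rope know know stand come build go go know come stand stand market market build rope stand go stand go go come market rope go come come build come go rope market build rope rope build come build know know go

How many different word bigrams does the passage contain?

31

41 tokens → 40 bigram windows in total.
Repeated bigrams (each contributes count−1 duplicates):
  come build: 3
  build come: 2
  build rope: 2
  go come: 2
  go go: 2
  know know: 2
  market build: 2
  stand go: 2
9 duplicate windows → 40 − 9 = 31 distinct.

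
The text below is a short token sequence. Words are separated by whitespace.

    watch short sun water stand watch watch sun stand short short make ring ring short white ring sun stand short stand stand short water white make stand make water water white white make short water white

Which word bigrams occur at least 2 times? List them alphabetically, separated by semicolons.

Bigram counts meeting the condition (at least 2 times):
  short water: 2
  stand short: 3
  sun stand: 2
  water white: 3
  white make: 2

short water; stand short; sun stand; water white; white make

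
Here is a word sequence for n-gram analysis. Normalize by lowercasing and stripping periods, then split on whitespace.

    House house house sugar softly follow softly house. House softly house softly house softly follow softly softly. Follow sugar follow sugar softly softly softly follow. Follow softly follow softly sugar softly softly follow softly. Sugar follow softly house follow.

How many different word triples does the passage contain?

39 tokens → 37 trigram windows in total.
Repeated trigrams (each contributes count−1 duplicates):
  softly follow softly: 4
  softly softly follow: 3
  follow softly house: 2
  follow softly sugar: 2
  house softly house: 2
  softly house softly: 2
  sugar softly softly: 2
10 duplicate windows → 37 − 10 = 27 distinct.

27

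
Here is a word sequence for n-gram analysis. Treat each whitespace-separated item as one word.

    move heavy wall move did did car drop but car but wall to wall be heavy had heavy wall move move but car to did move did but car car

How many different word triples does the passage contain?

27

30 tokens → 28 trigram windows in total.
Repeated trigrams (each contributes count−1 duplicates):
  heavy wall move: 2
1 duplicate windows → 28 − 1 = 27 distinct.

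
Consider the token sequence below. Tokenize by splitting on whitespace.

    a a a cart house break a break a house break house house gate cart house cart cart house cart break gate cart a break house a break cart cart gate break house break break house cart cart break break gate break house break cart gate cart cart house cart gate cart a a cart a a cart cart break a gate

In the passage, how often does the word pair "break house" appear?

5

Scanning the 61 overlapping bigram windows for "break house":
  position 11–12: break house
  position 25–26: break house
  position 32–33: break house
  position 35–36: break house
  position 42–43: break house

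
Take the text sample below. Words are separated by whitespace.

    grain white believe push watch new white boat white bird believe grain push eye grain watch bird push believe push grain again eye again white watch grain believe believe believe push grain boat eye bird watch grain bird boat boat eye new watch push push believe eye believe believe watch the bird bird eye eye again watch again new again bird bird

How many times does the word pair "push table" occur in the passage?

Scanning the 61 overlapping bigram windows for "push table":
  (none found)

0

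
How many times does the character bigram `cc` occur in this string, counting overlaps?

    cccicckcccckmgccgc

Sliding a length-2 window over the 18 characters (17 positions):
  position 1–2: cc
  position 2–3: cc
  position 5–6: cc
  position 8–9: cc
  position 9–10: cc
  position 10–11: cc
  position 15–16: cc

7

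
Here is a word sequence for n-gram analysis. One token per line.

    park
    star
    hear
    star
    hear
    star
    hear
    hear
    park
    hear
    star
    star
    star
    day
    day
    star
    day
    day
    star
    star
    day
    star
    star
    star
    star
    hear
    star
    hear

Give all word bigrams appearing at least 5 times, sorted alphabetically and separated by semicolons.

star hear; star star

Bigram counts meeting the condition (at least 5 times):
  star hear: 5
  star star: 6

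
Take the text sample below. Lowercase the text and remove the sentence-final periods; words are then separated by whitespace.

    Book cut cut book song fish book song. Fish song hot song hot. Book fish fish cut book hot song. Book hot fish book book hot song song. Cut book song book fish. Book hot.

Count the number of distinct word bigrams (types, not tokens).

35 tokens → 34 bigram windows in total.
Repeated bigrams (each contributes count−1 duplicates):
  book hot: 4
  book song: 3
  cut book: 3
  fish book: 3
  hot song: 3
  book fish: 2
  song book: 2
  song fish: 2
  … (1 more repeated)
15 duplicate windows → 34 − 15 = 19 distinct.

19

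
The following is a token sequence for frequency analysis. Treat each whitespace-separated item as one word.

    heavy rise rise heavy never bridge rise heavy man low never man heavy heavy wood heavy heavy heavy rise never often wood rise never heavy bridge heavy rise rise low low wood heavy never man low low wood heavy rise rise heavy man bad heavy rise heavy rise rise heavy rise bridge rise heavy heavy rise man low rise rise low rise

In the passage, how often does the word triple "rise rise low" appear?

2

Scanning the 60 overlapping trigram windows for "rise rise low":
  position 28–30: rise rise low
  position 59–61: rise rise low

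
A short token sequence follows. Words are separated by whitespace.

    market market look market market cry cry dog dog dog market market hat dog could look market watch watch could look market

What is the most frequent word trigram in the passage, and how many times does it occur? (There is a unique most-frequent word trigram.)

Trigram frequencies (highest first):
  could look market: 2
  market market look: 1
  market look market: 1
  look market market: 1
  market market cry: 1
  market cry cry: 1
  … (13 more, each ≤ 1)

"could look market", 2 times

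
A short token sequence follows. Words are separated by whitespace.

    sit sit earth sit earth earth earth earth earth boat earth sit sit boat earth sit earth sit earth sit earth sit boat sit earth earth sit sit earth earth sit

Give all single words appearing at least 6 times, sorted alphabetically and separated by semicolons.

earth; sit

Unigram counts meeting the condition (at least 6 times):
  earth: 15
  sit: 13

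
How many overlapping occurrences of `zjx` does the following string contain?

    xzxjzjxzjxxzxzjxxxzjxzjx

Sliding a length-3 window over the 24 characters (22 positions):
  position 5–7: zjx
  position 8–10: zjx
  position 14–16: zjx
  position 19–21: zjx
  position 22–24: zjx

5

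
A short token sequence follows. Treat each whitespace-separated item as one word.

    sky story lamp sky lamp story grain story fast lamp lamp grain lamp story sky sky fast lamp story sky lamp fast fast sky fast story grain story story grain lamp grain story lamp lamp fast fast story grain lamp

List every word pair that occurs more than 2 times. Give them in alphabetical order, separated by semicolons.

grain lamp; grain story; lamp story; story grain

Bigram counts meeting the condition (more than 2 times):
  grain lamp: 3
  grain story: 3
  lamp story: 3
  story grain: 4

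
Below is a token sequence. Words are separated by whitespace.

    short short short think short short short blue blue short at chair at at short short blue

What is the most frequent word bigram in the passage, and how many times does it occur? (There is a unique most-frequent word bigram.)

Bigram frequencies (highest first):
  short short: 5
  short blue: 2
  short think: 1
  think short: 1
  blue blue: 1
  blue short: 1
  … (5 more, each ≤ 1)

"short short", 5 times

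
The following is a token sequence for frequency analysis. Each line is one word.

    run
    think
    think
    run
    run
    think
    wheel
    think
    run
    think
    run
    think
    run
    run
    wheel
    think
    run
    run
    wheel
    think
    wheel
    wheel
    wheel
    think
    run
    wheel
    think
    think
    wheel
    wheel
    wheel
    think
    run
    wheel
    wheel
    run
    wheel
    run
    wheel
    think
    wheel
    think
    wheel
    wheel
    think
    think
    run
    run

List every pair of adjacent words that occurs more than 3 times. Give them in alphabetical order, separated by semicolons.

Bigram counts meeting the condition (more than 3 times):
  run run: 4
  run think: 4
  run wheel: 6
  think run: 8
  think wheel: 5
  wheel think: 9
  wheel wheel: 6

run run; run think; run wheel; think run; think wheel; wheel think; wheel wheel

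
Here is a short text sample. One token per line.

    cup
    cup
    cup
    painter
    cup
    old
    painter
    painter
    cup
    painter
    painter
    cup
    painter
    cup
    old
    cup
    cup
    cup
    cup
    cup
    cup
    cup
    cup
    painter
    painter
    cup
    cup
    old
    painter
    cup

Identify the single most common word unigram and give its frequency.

Unigram frequencies (highest first):
  cup: 18
  painter: 9
  old: 3

"cup", 18 times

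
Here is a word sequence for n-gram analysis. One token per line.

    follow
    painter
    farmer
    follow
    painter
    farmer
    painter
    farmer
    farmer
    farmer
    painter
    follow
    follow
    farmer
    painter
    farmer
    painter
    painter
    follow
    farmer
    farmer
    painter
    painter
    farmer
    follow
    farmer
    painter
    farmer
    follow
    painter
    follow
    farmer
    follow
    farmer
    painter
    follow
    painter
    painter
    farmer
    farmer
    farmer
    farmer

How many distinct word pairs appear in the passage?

42 tokens → 41 bigram windows in total.
Repeated bigrams (each contributes count−1 duplicates):
  farmer painter: 7
  painter farmer: 7
  farmer farmer: 6
  follow farmer: 5
  farmer follow: 4
  follow painter: 4
  painter follow: 4
  painter painter: 3
32 duplicate windows → 41 − 32 = 9 distinct.

9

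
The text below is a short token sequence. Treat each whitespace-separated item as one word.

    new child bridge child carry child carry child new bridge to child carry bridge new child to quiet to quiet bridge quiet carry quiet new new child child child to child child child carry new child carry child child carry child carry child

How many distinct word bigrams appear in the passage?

43 tokens → 42 bigram windows in total.
Repeated bigrams (each contributes count−1 duplicates):
  child carry: 7
  carry child: 5
  child child: 5
  new child: 4
  child to: 2
  to child: 2
  to quiet: 2
20 duplicate windows → 42 − 20 = 22 distinct.

22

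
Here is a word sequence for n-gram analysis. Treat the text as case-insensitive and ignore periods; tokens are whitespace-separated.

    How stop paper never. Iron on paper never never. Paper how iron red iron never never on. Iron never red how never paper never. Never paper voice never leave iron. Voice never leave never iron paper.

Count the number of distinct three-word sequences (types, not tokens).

36 tokens → 34 trigram windows in total.
Repeated trigrams (each contributes count−1 duplicates):
  never never paper: 2
  paper never never: 2
  voice never leave: 2
3 duplicate windows → 34 − 3 = 31 distinct.

31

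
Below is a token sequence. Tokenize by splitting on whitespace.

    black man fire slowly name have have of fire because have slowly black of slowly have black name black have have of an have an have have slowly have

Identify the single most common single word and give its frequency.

"have", 10 times

Unigram frequencies (highest first):
  have: 10
  black: 4
  slowly: 4
  of: 3
  fire: 2
  name: 2
  … (3 more, each ≤ 2)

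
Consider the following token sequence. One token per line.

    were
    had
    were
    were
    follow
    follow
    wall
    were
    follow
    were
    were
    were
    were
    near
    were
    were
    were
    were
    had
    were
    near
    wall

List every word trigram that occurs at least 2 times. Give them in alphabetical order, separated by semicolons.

Trigram counts meeting the condition (at least 2 times):
  were had were: 2
  were were were: 4

were had were; were were were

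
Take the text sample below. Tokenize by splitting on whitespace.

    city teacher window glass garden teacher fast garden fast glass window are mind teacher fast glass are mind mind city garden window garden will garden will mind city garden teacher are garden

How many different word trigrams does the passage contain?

32 tokens → 30 trigram windows in total.
Repeated trigrams (each contributes count−1 duplicates):
  mind city garden: 2
1 duplicate windows → 30 − 1 = 29 distinct.

29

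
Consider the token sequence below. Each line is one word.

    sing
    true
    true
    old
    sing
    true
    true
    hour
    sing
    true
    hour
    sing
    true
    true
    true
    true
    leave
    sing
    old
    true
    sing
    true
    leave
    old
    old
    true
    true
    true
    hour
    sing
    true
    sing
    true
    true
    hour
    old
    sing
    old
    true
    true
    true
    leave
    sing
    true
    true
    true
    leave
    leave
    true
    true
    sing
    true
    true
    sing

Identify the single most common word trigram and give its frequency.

Trigram frequencies (highest first):
  sing true true: 6
  true true true: 5
  true true hour: 3
  true hour sing: 3
  hour sing true: 3
  true true leave: 3
  … (23 more, each ≤ 3)

"sing true true", 6 times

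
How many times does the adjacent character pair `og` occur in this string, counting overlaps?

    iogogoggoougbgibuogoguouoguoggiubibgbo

7

Sliding a length-2 window over the 38 characters (37 positions):
  position 2–3: og
  position 4–5: og
  position 6–7: og
  position 18–19: og
  position 20–21: og
  position 25–26: og
  position 28–29: og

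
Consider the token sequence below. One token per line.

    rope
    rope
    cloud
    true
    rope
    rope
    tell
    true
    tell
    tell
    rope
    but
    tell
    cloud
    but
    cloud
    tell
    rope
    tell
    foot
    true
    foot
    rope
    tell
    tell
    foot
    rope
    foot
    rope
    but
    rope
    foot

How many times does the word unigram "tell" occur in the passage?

8

Scanning the 32 tokens for "tell":
  position 7: tell
  position 9: tell
  position 10: tell
  position 13: tell
  position 17: tell
  position 19: tell
  position 24: tell
  position 25: tell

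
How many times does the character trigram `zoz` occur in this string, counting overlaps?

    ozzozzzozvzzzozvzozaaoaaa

Sliding a length-3 window over the 25 characters (23 positions):
  position 3–5: zoz
  position 7–9: zoz
  position 13–15: zoz
  position 17–19: zoz

4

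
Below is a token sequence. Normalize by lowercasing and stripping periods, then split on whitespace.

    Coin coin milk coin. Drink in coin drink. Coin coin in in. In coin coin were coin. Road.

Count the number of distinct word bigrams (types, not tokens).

18 tokens → 17 bigram windows in total.
Repeated bigrams (each contributes count−1 duplicates):
  coin coin: 3
  coin drink: 2
  in coin: 2
  in in: 2
5 duplicate windows → 17 − 5 = 12 distinct.

12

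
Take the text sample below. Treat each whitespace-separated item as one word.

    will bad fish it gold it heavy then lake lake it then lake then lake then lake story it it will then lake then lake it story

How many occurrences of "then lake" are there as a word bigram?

Scanning the 26 overlapping bigram windows for "then lake":
  position 8–9: then lake
  position 12–13: then lake
  position 14–15: then lake
  position 16–17: then lake
  position 22–23: then lake
  position 24–25: then lake

6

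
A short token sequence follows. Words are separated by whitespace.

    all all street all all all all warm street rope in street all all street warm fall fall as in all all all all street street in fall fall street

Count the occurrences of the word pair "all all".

Scanning the 29 overlapping bigram windows for "all all":
  position 1–2: all all
  position 4–5: all all
  position 5–6: all all
  position 6–7: all all
  position 13–14: all all
  position 21–22: all all
  position 22–23: all all
  position 23–24: all all

8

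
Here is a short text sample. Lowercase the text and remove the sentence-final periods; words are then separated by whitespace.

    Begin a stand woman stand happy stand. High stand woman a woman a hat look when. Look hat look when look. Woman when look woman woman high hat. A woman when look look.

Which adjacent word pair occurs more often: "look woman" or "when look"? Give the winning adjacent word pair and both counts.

"look woman": 2 occurrences
"when look": 4 occurrences

"when look" (4 vs 2)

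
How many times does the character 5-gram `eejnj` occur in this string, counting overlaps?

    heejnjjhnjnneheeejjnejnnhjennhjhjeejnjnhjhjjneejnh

2

Sliding a length-5 window over the 50 characters (46 positions):
  position 2–6: eejnj
  position 34–38: eejnj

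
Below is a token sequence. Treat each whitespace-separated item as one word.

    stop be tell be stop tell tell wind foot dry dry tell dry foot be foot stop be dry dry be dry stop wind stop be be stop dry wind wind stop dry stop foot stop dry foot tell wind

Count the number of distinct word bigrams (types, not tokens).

27

40 tokens → 39 bigram windows in total.
Repeated bigrams (each contributes count−1 duplicates):
  stop be: 3
  stop dry: 3
  be dry: 2
  be stop: 2
  dry dry: 2
  dry foot: 2
  dry stop: 2
  foot stop: 2
  … (2 more repeated)
12 duplicate windows → 39 − 12 = 27 distinct.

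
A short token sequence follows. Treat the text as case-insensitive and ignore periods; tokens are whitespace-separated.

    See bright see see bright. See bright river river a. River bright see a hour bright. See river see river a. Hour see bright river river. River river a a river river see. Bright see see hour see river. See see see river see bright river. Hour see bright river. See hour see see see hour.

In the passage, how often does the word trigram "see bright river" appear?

4

Scanning the 54 overlapping trigram windows for "see bright river":
  position 6–8: see bright river
  position 23–25: see bright river
  position 44–46: see bright river
  position 48–50: see bright river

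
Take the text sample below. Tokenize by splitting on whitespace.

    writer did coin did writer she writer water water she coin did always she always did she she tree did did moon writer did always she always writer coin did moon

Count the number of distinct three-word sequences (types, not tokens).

31 tokens → 29 trigram windows in total.
Repeated trigrams (each contributes count−1 duplicates):
  always she always: 2
  did always she: 2
2 duplicate windows → 29 − 2 = 27 distinct.

27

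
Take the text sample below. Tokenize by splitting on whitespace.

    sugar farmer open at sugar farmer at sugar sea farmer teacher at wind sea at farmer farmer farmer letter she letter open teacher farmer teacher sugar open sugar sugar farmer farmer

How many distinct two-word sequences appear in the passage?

31 tokens → 30 bigram windows in total.
Repeated bigrams (each contributes count−1 duplicates):
  farmer farmer: 3
  sugar farmer: 3
  at sugar: 2
  farmer teacher: 2
6 duplicate windows → 30 − 6 = 24 distinct.

24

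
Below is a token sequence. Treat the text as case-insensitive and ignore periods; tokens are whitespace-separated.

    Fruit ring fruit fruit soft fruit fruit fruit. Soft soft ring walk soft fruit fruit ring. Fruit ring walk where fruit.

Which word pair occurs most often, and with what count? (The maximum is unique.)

Bigram frequencies (highest first):
  fruit fruit: 4
  fruit ring: 3
  ring fruit: 2
  fruit soft: 2
  soft fruit: 2
  ring walk: 2
  … (5 more, each ≤ 1)

"fruit fruit", 4 times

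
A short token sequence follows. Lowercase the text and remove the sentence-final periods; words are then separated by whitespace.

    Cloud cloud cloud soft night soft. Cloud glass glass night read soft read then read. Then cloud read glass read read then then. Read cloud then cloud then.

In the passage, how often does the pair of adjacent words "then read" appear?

Scanning the 27 overlapping bigram windows for "then read":
  position 14–15: then read
  position 23–24: then read

2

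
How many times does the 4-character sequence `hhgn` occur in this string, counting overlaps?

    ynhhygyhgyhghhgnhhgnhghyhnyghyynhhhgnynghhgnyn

4

Sliding a length-4 window over the 46 characters (43 positions):
  position 13–16: hhgn
  position 17–20: hhgn
  position 34–37: hhgn
  position 41–44: hhgn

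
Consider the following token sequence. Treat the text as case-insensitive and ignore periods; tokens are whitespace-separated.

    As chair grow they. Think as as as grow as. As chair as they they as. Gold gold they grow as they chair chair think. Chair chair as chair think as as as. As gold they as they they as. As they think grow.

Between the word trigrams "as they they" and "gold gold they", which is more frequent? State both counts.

"as they they" (2 vs 1)

"as they they": 2 occurrences
"gold gold they": 1 occurrence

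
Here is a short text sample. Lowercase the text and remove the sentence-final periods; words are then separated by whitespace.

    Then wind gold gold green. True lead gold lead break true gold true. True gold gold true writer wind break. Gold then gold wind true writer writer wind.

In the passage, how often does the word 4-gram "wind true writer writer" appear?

Scanning the 25 overlapping 4-gram windows for "wind true writer writer":
  position 24–27: wind true writer writer

1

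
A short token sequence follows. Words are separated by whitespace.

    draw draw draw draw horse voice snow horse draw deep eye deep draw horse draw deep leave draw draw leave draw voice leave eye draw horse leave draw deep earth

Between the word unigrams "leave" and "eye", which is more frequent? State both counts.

"leave" (4 vs 2)

"leave": 4 occurrences
"eye": 2 occurrences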